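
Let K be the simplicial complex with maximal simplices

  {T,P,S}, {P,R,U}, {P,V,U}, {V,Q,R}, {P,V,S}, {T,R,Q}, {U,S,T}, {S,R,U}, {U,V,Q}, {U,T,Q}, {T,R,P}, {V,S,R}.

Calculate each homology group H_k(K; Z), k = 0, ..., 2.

Fix the vertex order P < Q < R < S < T < U < V and write every simplex with vertices in increasing order. Then dim K = 2 and the simplices of K are:

  0-simplices (7): P, Q, R, S, T, U, V
  1-simplices (18): PR, PS, PT, PU, PV, QR, QT, QU, QV, RS, RT, RU, RV, ST, SU, SV, TU, UV
  2-simplices (12): PRT, PRU, PST, PSV, PUV, QRT, QRV, QTU, QUV, RSU, RSV, STU

giving chain groups C_0 ≅ Z^7, C_1 ≅ Z^18, C_2 ≅ Z^12.

The boundary map ∂_1: C_1 → C_0 sends each edge [p,q] (with p < q) to q − p. For instance
  ∂RU = U − R.
As a 7×18 matrix over Z this has rank 6, with invariant factors (1,1,1,1,1,1).

The boundary map ∂_2: C_2 → C_1 acts by ∂[p,q,r] = [q,r] − [p,r] + [p,q]. For instance
  ∂STU = TU − SU + ST,
  ∂QUV = UV − QV + QU.
The resulting 18×12 matrix has rank 12, and its Smith normal form has invariant factors (1,1,1,1,1,1,1,1,1,1,1,2).

Reading off H_k = ker ∂_k / im ∂_{k+1}:

  H_0: rank C_0 − rank ∂_1 = 7 − 6 = 1, and the invariant factors of ∂_1 are all 1, so H_0 ≅ Z.
  H_1: rank ker ∂_1 − rank ∂_2 = (18 − 6) − 12 = 0, and ∂_2 has invariant factor 2 > 1, so H_1 ≅ Z_2.
  H_2: rank ker ∂_2 − rank ∂_3 = (12 − 12) − 0 = 0, and there is no ∂_3, so H_2 ≅ 0.

As a check, the Euler characteristic is 7 − 18 + 12 = 1, which agrees with 1 − 0 + 0 = 1.

H_0 = Z,  H_1 = Z_2,  H_2 = 0.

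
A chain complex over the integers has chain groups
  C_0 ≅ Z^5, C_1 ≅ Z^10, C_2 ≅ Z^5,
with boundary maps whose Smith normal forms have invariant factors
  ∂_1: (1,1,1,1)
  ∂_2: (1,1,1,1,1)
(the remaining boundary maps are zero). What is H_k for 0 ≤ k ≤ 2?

H_0 ≅ Z,  H_1 ≅ Z,  H_2 = 0.

H_0: b_0 = 5 − 0 − 4 = 1; torsion from ∂_1 factors > 1: none. So H_0 ≅ Z.
H_1: b_1 = 10 − 4 − 5 = 1; torsion from ∂_2 factors > 1: none. So H_1 ≅ Z.
H_2: b_2 = 5 − 5 − 0 = 0; torsion from ∂_3 factors > 1: none. So H_2 ≅ 0.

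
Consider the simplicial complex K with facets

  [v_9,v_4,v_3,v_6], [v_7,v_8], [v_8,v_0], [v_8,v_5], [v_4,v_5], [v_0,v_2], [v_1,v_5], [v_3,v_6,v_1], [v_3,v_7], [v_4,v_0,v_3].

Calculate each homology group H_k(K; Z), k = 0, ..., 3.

Fix the vertex order v_0 < v_1 < v_2 < v_3 < v_4 < v_5 < v_6 < v_7 < v_8 < v_9 and write every simplex with vertices in increasing order. Then dim K = 3 and the simplices of K are:

  0-simplices (10): [v_0], [v_1], [v_2], [v_3], [v_4], [v_5], [v_6], [v_7], [v_8], [v_9]
  1-simplices (17): (17 of them)
  2-simplices (6): [v_0,v_3,v_4], [v_1,v_3,v_6], [v_3,v_4,v_6], [v_3,v_4,v_9], [v_3,v_6,v_9], [v_4,v_6,v_9]
  3-simplices (1): [v_3,v_4,v_6,v_9]

giving chain groups C_0 ≅ Z^10, C_1 ≅ Z^17, C_2 ≅ Z^6, C_3 ≅ Z^1.

Boundary ∂_1: C_1 → C_0 maps an edge to its endpoints' difference, ∂[p,q] = q − p.
The 10×17 boundary matrix has rank 9 and Smith normal form diag(1,1,1,1,1,1,1,1,1).

∂_2: C_2 → C_1 maps a triangle to the signed sum of its edges. For instance
  ∂[v_3,v_4,v_9] = [v_4,v_9] − [v_3,v_9] + [v_3,v_4],
  ∂[v_3,v_4,v_6] = [v_4,v_6] − [v_3,v_6] + [v_3,v_4].
This gives a 17×6 integer matrix of rank 5; reducing to Smith normal form yields diagonal entries (1,1,1,1,1).

Boundary ∂_3: C_3 → C_2 sends each 3-simplex σ to the alternating sum Σ_i (−1)^i (σ with its i-th vertex removed). For instance
  ∂[v_3,v_4,v_6,v_9] = [v_4,v_6,v_9] − [v_3,v_6,v_9] + [v_3,v_4,v_9] − [v_3,v_4,v_6].
The resulting 6×1 matrix has rank 1, and its Smith normal form has invariant factors (1).

Reading off H_k = ker ∂_k / im ∂_{k+1}:

  H_0: rank C_0 − rank ∂_1 = 10 − 9 = 1, and the invariant factors of ∂_1 are all 1, so H_0 = Z.
  H_1: rank ker ∂_1 − rank ∂_2 = (17 − 9) − 5 = 3, and the invariant factors of ∂_2 are all 1, so H_1 = Z^3.
  H_2: rank ker ∂_2 − rank ∂_3 = (6 − 5) − 1 = 0, and the invariant factors of ∂_3 are all 1, so H_2 = 0.
  H_3: rank ker ∂_3 − rank ∂_4 = (1 − 1) − 0 = 0, and there is no ∂_4, so H_3 = 0.

As a check, the Euler characteristic is 10 − 17 + 6 − 1 = -2, which agrees with 1 − 3 + 0 − 0 = -2.

H_0 = Z,  H_1 = Z^3,  H_2 = 0,  H_3 = 0.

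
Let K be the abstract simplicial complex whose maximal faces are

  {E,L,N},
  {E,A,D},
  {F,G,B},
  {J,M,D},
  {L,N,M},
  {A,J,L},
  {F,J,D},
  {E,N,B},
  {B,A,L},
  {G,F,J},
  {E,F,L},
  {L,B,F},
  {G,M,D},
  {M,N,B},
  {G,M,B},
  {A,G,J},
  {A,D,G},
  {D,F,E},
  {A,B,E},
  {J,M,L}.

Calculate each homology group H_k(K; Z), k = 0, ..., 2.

H_0 ≅ Z,  H_1 ≅ Z ⊕ Z/2,  H_2 = 0.

Fix the vertex order A < B < D < E < F < G < J < L < M < N and write every simplex with vertices in increasing order. Then dim K = 2 and the simplices of K are:

  0-simplices (10): A, B, D, E, F, G, J, L, M, N
  1-simplices (30): AB, AD, AE, AG, AJ, AL, BE, BF, BG, BL, BM, BN, DE, DF, DG, DJ, DM, EF, EL, EN, FG, FJ, FL, GJ, GM, JL, JM, LM, LN, MN
  2-simplices (20): ABE, ABL, ADE, ADG, AGJ, AJL, BEN, BFG, BFL, BGM, BMN, DEF, DFJ, DGM, DJM, EFL, ELN, FGJ, JLM, LMN

so the chain groups are C_0 ≅ Z^10, C_1 ≅ Z^30, C_2 ≅ Z^20.

Boundary ∂_1: C_1 → C_0 is given by ∂[p,q] = [q] − [p].
This gives a 10×30 integer matrix of rank 9; reducing to Smith normal form yields diagonal entries (1,1,1,1,1,1,1,1,1).

The boundary map ∂_2: C_2 → C_1 sends each 2-simplex [p,q,r] to [q,r] − [p,r] + [p,q]. For instance
  ∂DGM = GM − DM + DG,
  ∂BFL = FL − BL + BF.
This gives a 30×20 integer matrix of rank 20; reducing to Smith normal form yields diagonal entries (1,1,1,1,1,1,1,1,1,1,1,1,1,1,1,1,1,1,1,2).

Computing H_k = (kernel of ∂_k) / (image of ∂_{k+1}):

  H_0: rank C_0 − rank ∂_1 = 10 − 9 = 1, and the invariant factors of ∂_1 are all 1, so H_0 ≅ Z.
  H_1: rank ker ∂_1 − rank ∂_2 = (30 − 9) − 20 = 1, and ∂_2 has invariant factor 2 > 1, so H_1 ≅ Z ⊕ Z/2.
  H_2: rank ker ∂_2 − rank ∂_3 = (20 − 20) − 0 = 0, and there is no ∂_3, so H_2 ≅ 0.

(K is a triangulation of the Klein bottle.)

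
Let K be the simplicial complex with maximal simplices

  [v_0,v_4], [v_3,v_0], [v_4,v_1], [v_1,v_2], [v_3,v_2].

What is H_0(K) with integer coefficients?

Order the vertices as v_0 < v_1 < v_2 < v_3 < v_4. Listing each simplex with vertices in this order, K has dimension 1 with simplices:

  0-simplices (5): [v_0], [v_1], [v_2], [v_3], [v_4]
  1-simplices (5): [v_0,v_3], [v_0,v_4], [v_1,v_2], [v_1,v_4], [v_2,v_3]

so the chain groups are C_0 ≅ Z^5, C_1 ≅ Z^5.

∂_1: C_1 → C_0 sends each edge [p,q] (with p < q) to q − p.
The resulting 5×5 matrix has rank 4, and its Smith normal form has invariant factors (1,1,1,1).

Computing H_k = (kernel of ∂_k) / (image of ∂_{k+1}):

  H_0: rank C_0 − rank ∂_1 = 5 − 4 = 1, and the invariant factors of ∂_1 are all 1, so H_0 ≅ Z.

H_0 = Z.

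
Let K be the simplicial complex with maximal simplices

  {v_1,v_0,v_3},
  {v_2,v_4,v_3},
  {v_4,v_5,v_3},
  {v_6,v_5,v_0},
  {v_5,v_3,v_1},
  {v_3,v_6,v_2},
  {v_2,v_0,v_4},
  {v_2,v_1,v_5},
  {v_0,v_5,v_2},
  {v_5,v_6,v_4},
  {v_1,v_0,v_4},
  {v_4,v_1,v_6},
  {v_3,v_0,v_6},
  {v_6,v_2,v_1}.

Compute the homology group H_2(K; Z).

Fix the vertex order v_0 < v_1 < v_2 < v_3 < v_4 < v_5 < v_6 and write every simplex with vertices in increasing order. Then dim K = 2 and the simplices of K are:

  0-simplices (7): [v_0], [v_1], [v_2], [v_3], [v_4], [v_5], [v_6]
  1-simplices (21): (21 of them)
  2-simplices (14): (14 of them)

so the chain groups are C_0 ≅ Z^7, C_1 ≅ Z^21, C_2 ≅ Z^14.

∂_1: C_1 → C_0 is given by ∂[p,q] = [q] − [p]. For instance
  ∂[v_1,v_2] = [v_2] − [v_1].
The resulting 7×21 matrix has rank 6, and its Smith normal form has invariant factors (1,1,1,1,1,1).

The boundary map ∂_2: C_2 → C_1 acts by ∂[p,q,r] = [q,r] − [p,r] + [p,q]. For instance
  ∂[v_0,v_2,v_4] = [v_2,v_4] − [v_0,v_4] + [v_0,v_2],
  ∂[v_0,v_1,v_3] = [v_1,v_3] − [v_0,v_3] + [v_0,v_1].
As a 21×14 matrix over Z this has rank 13, with invariant factors (1,1,1,1,1,1,1,1,1,1,1,1,1).

From H_k ≅ ker(∂_k) / im(∂_{k+1}) we obtain:

  H_2: rank ker ∂_2 − rank ∂_3 = (14 − 13) − 0 = 1, and there is no ∂_3, so H_2 ≅ Z.

H_2 ≅ Z.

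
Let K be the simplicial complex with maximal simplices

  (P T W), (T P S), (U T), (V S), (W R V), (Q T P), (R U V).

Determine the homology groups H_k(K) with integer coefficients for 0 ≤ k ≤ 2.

H_0 ≅ Z,  H_1 ≅ Z^2,  H_2 = 0.

Take the total order P < Q < R < S < T < U < V < W on the vertex set. Then K (dimension 2) consists of the simplices:

  0-simplices (8): P, Q, R, S, T, U, V, W
  1-simplices (14): PQ, PS, PT, PW, QT, RU, RV, RW, ST, SV, TU, TW, UV, VW
  2-simplices (5): PQT, PST, PTW, RUV, RVW

so the chain groups are C_0 ≅ Z^8, C_1 ≅ Z^14, C_2 ≅ Z^5.

∂_1: C_1 → C_0 sends each edge [p,q] (with p < q) to q − p. For instance
  ∂TW = W − T.
As a 8×14 matrix over Z this has rank 7, with invariant factors (1,1,1,1,1,1,1).

Boundary ∂_2: C_2 → C_1 sends each 2-simplex [p,q,r] to [q,r] − [p,r] + [p,q]. For instance
  ∂RUV = UV − RV + RU,
  ∂PTW = TW − PW + PT.
This gives a 14×5 integer matrix of rank 5; reducing to Smith normal form yields diagonal entries (1,1,1,1,1).

From H_k ≅ ker(∂_k) / im(∂_{k+1}) we obtain:

  H_0: rank C_0 − rank ∂_1 = 8 − 7 = 1, and the invariant factors of ∂_1 are all 1, so H_0 = Z.
  H_1: rank ker ∂_1 − rank ∂_2 = (14 − 7) − 5 = 2, and the invariant factors of ∂_2 are all 1, so H_1 = Z^2.
  H_2: rank ker ∂_2 − rank ∂_3 = (5 − 5) − 0 = 0, and there is no ∂_3, so H_2 = 0.

As a check, the Euler characteristic is 8 − 14 + 5 = -1, which agrees with 1 − 2 + 0 = -1.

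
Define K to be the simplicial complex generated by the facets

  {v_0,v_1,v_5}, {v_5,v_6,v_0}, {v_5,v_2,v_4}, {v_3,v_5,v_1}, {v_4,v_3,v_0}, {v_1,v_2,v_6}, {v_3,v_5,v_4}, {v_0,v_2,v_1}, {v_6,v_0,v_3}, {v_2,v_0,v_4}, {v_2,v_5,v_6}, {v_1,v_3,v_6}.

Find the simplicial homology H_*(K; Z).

H_0 = Z,  H_1 = Z/2,  H_2 = 0.

Take the total order v_0 < v_1 < v_2 < v_3 < v_4 < v_5 < v_6 on the vertex set. Then K (dimension 2) consists of the simplices:

  0-simplices (7): [v_0], [v_1], [v_2], [v_3], [v_4], [v_5], [v_6]
  1-simplices (18): (18 of them)
  2-simplices (12): (12 of them)

so the chain groups are C_0 ≅ Z^7, C_1 ≅ Z^18, C_2 ≅ Z^12.

Boundary ∂_1: C_1 → C_0 maps an edge to its endpoints' difference, ∂[p,q] = q − p.
The resulting 7×18 matrix has rank 6, and its Smith normal form has invariant factors (1,1,1,1,1,1).

∂_2: C_2 → C_1 acts by ∂[p,q,r] = [q,r] − [p,r] + [p,q]. For instance
  ∂[v_2,v_5,v_6] = [v_5,v_6] − [v_2,v_6] + [v_2,v_5],
  ∂[v_3,v_4,v_5] = [v_4,v_5] − [v_3,v_5] + [v_3,v_4].
The 18×12 boundary matrix has rank 12 and Smith normal form diag(1,1,1,1,1,1,1,1,1,1,1,2).

From H_k ≅ ker(∂_k) / im(∂_{k+1}) we obtain:

  H_0: rank C_0 − rank ∂_1 = 7 − 6 = 1, and the invariant factors of ∂_1 are all 1, so H_0 ≅ Z.
  H_1: rank ker ∂_1 − rank ∂_2 = (18 − 6) − 12 = 0, and ∂_2 has invariant factor 2 > 1, so H_1 ≅ Z/2.
  H_2: rank ker ∂_2 − rank ∂_3 = (12 − 12) − 0 = 0, and there is no ∂_3, so H_2 ≅ 0.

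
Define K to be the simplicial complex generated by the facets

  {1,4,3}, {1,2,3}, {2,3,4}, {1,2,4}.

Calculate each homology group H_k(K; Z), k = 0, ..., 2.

H_0 = Z,  H_1 = 0,  H_2 = Z.

Take the total order 1 < 2 < 3 < 4 on the vertex set. Then K (dimension 2) consists of the simplices:

  0-simplices (4): [1], [2], [3], [4]
  1-simplices (6): [1,2], [1,3], [1,4], [2,3], [2,4], [3,4]
  2-simplices (4): [1,2,3], [1,2,4], [1,3,4], [2,3,4]

Hence C_0 ≅ Z^4, C_1 ≅ Z^6, C_2 ≅ Z^4.

The boundary map ∂_1: C_1 → C_0 maps an edge to its endpoints' difference, ∂[p,q] = q − p. For instance
  ∂[1,4] = [4] − [1].
The resulting 4×6 matrix has rank 3, and its Smith normal form has invariant factors (1,1,1).

∂_2: C_2 → C_1 acts by ∂[p,q,r] = [q,r] − [p,r] + [p,q]. For instance
  ∂[1,3,4] = [3,4] − [1,4] + [1,3],
  ∂[2,3,4] = [3,4] − [2,4] + [2,3].
This gives a 6×4 integer matrix of rank 3; reducing to Smith normal form yields diagonal entries (1,1,1).

Now H_k = ker ∂_k / im ∂_{k+1}, so:

  H_0: rank C_0 − rank ∂_1 = 4 − 3 = 1, and the invariant factors of ∂_1 are all 1, so H_0 ≅ Z.
  H_1: rank ker ∂_1 − rank ∂_2 = (6 − 3) − 3 = 0, and the invariant factors of ∂_2 are all 1, so H_1 ≅ 0.
  H_2: rank ker ∂_2 − rank ∂_3 = (4 − 3) − 0 = 1, and there is no ∂_3, so H_2 ≅ Z.

(K is a triangulation of the 2-sphere S^2.)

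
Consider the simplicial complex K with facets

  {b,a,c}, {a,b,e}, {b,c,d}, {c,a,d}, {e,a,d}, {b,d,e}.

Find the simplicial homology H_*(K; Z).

H_0 = Z,  H_1 = 0,  H_2 = Z.

K has 5 vertices, 9 edges, 6 triangles.
rank ∂_0 = 0, rank ∂_1 = 4 ⇒ b_0 = 5 − 0 − 4 = 1; all invariant factors of ∂_1 are 1 so no torsion. So H_0 ≅ Z.
rank ∂_1 = 4, rank ∂_2 = 5 ⇒ b_1 = 9 − 4 − 5 = 0; all invariant factors of ∂_2 are 1 so no torsion. So H_1 ≅ 0.
rank ∂_2 = 5, rank ∂_3 = 0 ⇒ b_2 = 6 − 5 − 0 = 1. So H_2 ≅ Z.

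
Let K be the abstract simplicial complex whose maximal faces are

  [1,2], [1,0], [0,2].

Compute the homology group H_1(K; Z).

H_1 = Z.

Fix the vertex order 0 < 1 < 2 and write every simplex with vertices in increasing order. Then dim K = 1 and the simplices of K are:

  0-simplices (3): [0], [1], [2]
  1-simplices (3): [0,1], [0,2], [1,2]

Hence C_0 ≅ Z^3, C_1 ≅ Z^3.

∂_1: C_1 → C_0 maps an edge to its endpoints' difference, ∂[p,q] = q − p. For instance
  ∂[0,2] = [2] − [0].
This gives a 3×3 integer matrix of rank 2; reducing to Smith normal form yields diagonal entries (1,1).

From H_k ≅ ker(∂_k) / im(∂_{k+1}) we obtain:

  H_1: rank ker ∂_1 − rank ∂_2 = (3 − 2) − 0 = 1, and there is no ∂_2, so H_1 = Z.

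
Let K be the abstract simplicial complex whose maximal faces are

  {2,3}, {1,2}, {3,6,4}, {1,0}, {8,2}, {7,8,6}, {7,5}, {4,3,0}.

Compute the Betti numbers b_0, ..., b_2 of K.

b_0 = 1, b_1 = 2, b_2 = 0.

K has 9 vertices, 13 edges, 3 triangles.
rank ∂_0 = 0, rank ∂_1 = 8 ⇒ b_0 = 9 − 0 − 8 = 1; all invariant factors of ∂_1 are 1 so no torsion. So H_0 = Z.
rank ∂_1 = 8, rank ∂_2 = 3 ⇒ b_1 = 13 − 8 − 3 = 2; all invariant factors of ∂_2 are 1 so no torsion. So H_1 = Z^2.
rank ∂_2 = 3, rank ∂_3 = 0 ⇒ b_2 = 3 − 3 − 0 = 0. So H_2 = 0.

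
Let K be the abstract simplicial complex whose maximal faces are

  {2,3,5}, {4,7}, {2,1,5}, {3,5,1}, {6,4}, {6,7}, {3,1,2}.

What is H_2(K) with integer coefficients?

Fix the vertex order 1 < 2 < 3 < 4 < 5 < 6 < 7 and write every simplex with vertices in increasing order. Then dim K = 2 and the simplices of K are:

  0-simplices (7): [1], [2], [3], [4], [5], [6], [7]
  1-simplices (9): [1,2], [1,3], [1,5], [2,3], [2,5], [3,5], [4,6], [4,7], [6,7]
  2-simplices (4): [1,2,3], [1,2,5], [1,3,5], [2,3,5]

Hence C_0 ≅ Z^7, C_1 ≅ Z^9, C_2 ≅ Z^4.

The boundary map ∂_1: C_1 → C_0 is given by ∂[p,q] = [q] − [p]. For instance
  ∂[4,6] = [6] − [4].
The resulting 7×9 matrix has rank 5, and its Smith normal form has invariant factors (1,1,1,1,1).

∂_2: C_2 → C_1 maps a triangle to the signed sum of its edges. For instance
  ∂[2,3,5] = [3,5] − [2,5] + [2,3],
  ∂[1,2,5] = [2,5] − [1,5] + [1,2].
As a 9×4 matrix over Z this has rank 3, with invariant factors (1,1,1).

Now H_k = ker ∂_k / im ∂_{k+1}, so:

  H_2: rank ker ∂_2 − rank ∂_3 = (4 − 3) − 0 = 1, and there is no ∂_3, so H_2 = Z.

(K is a triangulation of the disjoint union of the 2-sphere S^2 and the circle S^1.)

H_2 ≅ Z.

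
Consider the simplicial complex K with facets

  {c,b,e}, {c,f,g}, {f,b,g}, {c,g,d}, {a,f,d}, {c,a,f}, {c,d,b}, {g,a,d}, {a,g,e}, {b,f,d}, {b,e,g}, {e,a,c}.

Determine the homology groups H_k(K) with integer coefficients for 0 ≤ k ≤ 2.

Fix the vertex order a < b < c < d < e < f < g and write every simplex with vertices in increasing order. Then dim K = 2 and the simplices of K are:

  0-simplices (7): a, b, c, d, e, f, g
  1-simplices (18): ac, ad, ae, af, ag, bc, bd, be, bf, bg, cd, ce, cf, cg, df, dg, eg, fg
  2-simplices (12): ace, acf, adf, adg, aeg, bcd, bce, bdf, beg, bfg, cdg, cfg

so the chain groups are C_0 ≅ Z^7, C_1 ≅ Z^18, C_2 ≅ Z^12.

The boundary map ∂_1: C_1 → C_0 is given by ∂[p,q] = [q] − [p]. For instance
  ∂ac = c − a.
The 7×18 boundary matrix has rank 6 and Smith normal form diag(1,1,1,1,1,1).

The boundary map ∂_2: C_2 → C_1 acts by ∂[p,q,r] = [q,r] − [p,r] + [p,q]. For instance
  ∂adf = df − af + ad,
  ∂ace = ce − ae + ac.
This gives a 18×12 integer matrix of rank 12; reducing to Smith normal form yields diagonal entries (1,1,1,1,1,1,1,1,1,1,1,2).

Computing H_k = (kernel of ∂_k) / (image of ∂_{k+1}):

  H_0: rank C_0 − rank ∂_1 = 7 − 6 = 1, and the invariant factors of ∂_1 are all 1, so H_0 = Z.
  H_1: rank ker ∂_1 − rank ∂_2 = (18 − 6) − 12 = 0, and ∂_2 has invariant factor 2 > 1, so H_1 = Z/2.
  H_2: rank ker ∂_2 − rank ∂_3 = (12 − 12) − 0 = 0, and there is no ∂_3, so H_2 = 0.

As a check, the Euler characteristic is 7 − 18 + 12 = 1, which agrees with 1 − 0 + 0 = 1.

H_0 = Z,  H_1 = Z/2,  H_2 = 0.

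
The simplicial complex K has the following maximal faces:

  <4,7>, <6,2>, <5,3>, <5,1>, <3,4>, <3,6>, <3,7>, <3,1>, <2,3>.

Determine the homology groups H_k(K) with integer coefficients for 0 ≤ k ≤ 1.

Order the vertices as 1 < 2 < 3 < 4 < 5 < 6 < 7. Listing each simplex with vertices in this order, K has dimension 1 with simplices:

  0-simplices (7): [1], [2], [3], [4], [5], [6], [7]
  1-simplices (9): [1,3], [1,5], [2,3], [2,6], [3,4], [3,5], [3,6], [3,7], [4,7]

giving chain groups C_0 ≅ Z^7, C_1 ≅ Z^9.

∂_1: C_1 → C_0 maps an edge to its endpoints' difference, ∂[p,q] = q − p.
As a 7×9 matrix over Z this has rank 6, with invariant factors (1,1,1,1,1,1).

From H_k ≅ ker(∂_k) / im(∂_{k+1}) we obtain:

  H_0: rank C_0 − rank ∂_1 = 7 − 6 = 1, and the invariant factors of ∂_1 are all 1, so H_0 = Z.
  H_1: rank ker ∂_1 − rank ∂_2 = (9 − 6) − 0 = 3, and there is no ∂_2, so H_1 = Z^3.

As a check, the Euler characteristic is 7 − 9 = -2, which agrees with 1 − 3 = -2.

H_0 ≅ Z,  H_1 ≅ Z^3.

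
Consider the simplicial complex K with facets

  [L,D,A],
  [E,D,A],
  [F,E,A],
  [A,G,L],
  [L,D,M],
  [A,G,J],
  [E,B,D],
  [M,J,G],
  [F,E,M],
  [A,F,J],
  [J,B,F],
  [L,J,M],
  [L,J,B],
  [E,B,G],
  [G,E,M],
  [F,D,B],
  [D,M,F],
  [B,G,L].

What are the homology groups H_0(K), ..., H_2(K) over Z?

H_0 ≅ Z,  H_1 ≅ Z ⊕ Z/2Z,  H_2 = 0.

Order the vertices as A < B < D < E < F < G < J < L < M. Listing each simplex with vertices in this order, K has dimension 2 with simplices:

  0-simplices (9): A, B, D, E, F, G, J, L, M
  1-simplices (27): AD, AE, AF, AG, AJ, AL, BD, BE, BF, BG, BJ, BL, DE, DF, DL, DM, EF, EG, EM, FJ, FM, GJ, GL, GM, JL, JM, LM
  2-simplices (18): ADE, ADL, AEF, AFJ, AGJ, AGL, BDE, BDF, BEG, BFJ, BGL, BJL, DFM, DLM, EFM, EGM, GJM, JLM

giving chain groups C_0 ≅ Z^9, C_1 ≅ Z^27, C_2 ≅ Z^18.

The boundary map ∂_1: C_1 → C_0 maps an edge to its endpoints' difference, ∂[p,q] = q − p. For instance
  ∂FM = M − F.
As a 9×27 matrix over Z this has rank 8, with invariant factors (1,1,1,1,1,1,1,1).

The boundary map ∂_2: C_2 → C_1 acts by ∂[p,q,r] = [q,r] − [p,r] + [p,q]. For instance
  ∂BGL = GL − BL + BG,
  ∂BJL = JL − BL + BJ.
The 27×18 boundary matrix has rank 18 and Smith normal form diag(1,1,1,1,1,1,1,1,1,1,1,1,1,1,1,1,1,2).

Now H_k = ker ∂_k / im ∂_{k+1}, so:

  H_0: rank C_0 − rank ∂_1 = 9 − 8 = 1, and the invariant factors of ∂_1 are all 1, so H_0 = Z.
  H_1: rank ker ∂_1 − rank ∂_2 = (27 − 8) − 18 = 1, and ∂_2 has invariant factor 2 > 1, so H_1 = Z ⊕ Z/2Z.
  H_2: rank ker ∂_2 − rank ∂_3 = (18 − 18) − 0 = 0, and there is no ∂_3, so H_2 = 0.

As a check, the Euler characteristic is 9 − 27 + 18 = 0, which agrees with 1 − 1 + 0 = 0.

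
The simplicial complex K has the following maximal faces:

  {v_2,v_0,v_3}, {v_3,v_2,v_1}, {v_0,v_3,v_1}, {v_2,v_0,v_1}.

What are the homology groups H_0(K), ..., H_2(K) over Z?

We work with the vertex ordering v_0 < v_1 < v_2 < v_3. The simplices of K, each written with vertices in increasing order, are:

  0-simplices (4): [v_0], [v_1], [v_2], [v_3]
  1-simplices (6): [v_0,v_1], [v_0,v_2], [v_0,v_3], [v_1,v_2], [v_1,v_3], [v_2,v_3]
  2-simplices (4): [v_0,v_1,v_2], [v_0,v_1,v_3], [v_0,v_2,v_3], [v_1,v_2,v_3]

Hence C_0 ≅ Z^4, C_1 ≅ Z^6, C_2 ≅ Z^4.

The boundary map ∂_1: C_1 → C_0 sends each edge [p,q] (with p < q) to q − p.
As a 4×6 matrix over Z this has rank 3, with invariant factors (1,1,1).

Boundary ∂_2: C_2 → C_1 acts by ∂[p,q,r] = [q,r] − [p,r] + [p,q]. For instance
  ∂[v_0,v_1,v_2] = [v_1,v_2] − [v_0,v_2] + [v_0,v_1],
  ∂[v_0,v_2,v_3] = [v_2,v_3] − [v_0,v_3] + [v_0,v_2].
The resulting 6×4 matrix has rank 3, and its Smith normal form has invariant factors (1,1,1).

Reading off H_k = ker ∂_k / im ∂_{k+1}:

  H_0: rank C_0 − rank ∂_1 = 4 − 3 = 1, and the invariant factors of ∂_1 are all 1, so H_0 ≅ Z.
  H_1: rank ker ∂_1 − rank ∂_2 = (6 − 3) − 3 = 0, and the invariant factors of ∂_2 are all 1, so H_1 ≅ 0.
  H_2: rank ker ∂_2 − rank ∂_3 = (4 − 3) − 0 = 1, and there is no ∂_3, so H_2 ≅ Z.

As a check, the Euler characteristic is 4 − 6 + 4 = 2, which agrees with 1 − 0 + 1 = 2.

H_0 ≅ Z,  H_1 = 0,  H_2 ≅ Z.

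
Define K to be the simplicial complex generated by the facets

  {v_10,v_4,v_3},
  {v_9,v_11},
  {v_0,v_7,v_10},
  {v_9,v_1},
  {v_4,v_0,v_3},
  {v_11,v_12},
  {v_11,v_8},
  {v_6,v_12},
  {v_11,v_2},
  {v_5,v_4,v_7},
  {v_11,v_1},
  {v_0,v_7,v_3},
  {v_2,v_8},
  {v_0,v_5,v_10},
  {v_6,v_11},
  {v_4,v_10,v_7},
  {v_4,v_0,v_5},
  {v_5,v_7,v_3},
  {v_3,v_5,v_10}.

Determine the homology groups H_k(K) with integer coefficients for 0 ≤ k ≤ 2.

H_0 = Z^2,  H_1 = Z^3 ⊕ Z/2,  H_2 = 0.

We work with the vertex ordering v_0 < v_1 < v_2 < v_3 < v_4 < v_5 < v_6 < v_7 < v_8 < v_9 < v_10 < v_11 < v_12. The simplices of K, each written with vertices in increasing order, are:

  0-simplices (13): [v_0], [v_1], [v_2], [v_3], [v_4], [v_5], [v_6], [v_7], [v_8], [v_9], [v_10], [v_11], [v_12]
  1-simplices (24): (24 of them)
  2-simplices (10): [v_0,v_3,v_4], [v_0,v_3,v_7], [v_0,v_4,v_5], [v_0,v_5,v_10], [v_0,v_7,v_10], [v_3,v_4,v_10], [v_3,v_5,v_7], [v_3,v_5,v_10], [v_4,v_5,v_7], [v_4,v_7,v_10]

so the chain groups are C_0 ≅ Z^13, C_1 ≅ Z^24, C_2 ≅ Z^10.

The boundary map ∂_1: C_1 → C_0 maps an edge to its endpoints' difference, ∂[p,q] = q − p. For instance
  ∂[v_3,v_7] = [v_7] − [v_3].
The 13×24 boundary matrix has rank 11 and Smith normal form diag(1,1,1,1,1,1,1,1,1,1,1).

∂_2: C_2 → C_1 acts by ∂[p,q,r] = [q,r] − [p,r] + [p,q]. For instance
  ∂[v_0,v_3,v_7] = [v_3,v_7] − [v_0,v_7] + [v_0,v_3],
  ∂[v_4,v_7,v_10] = [v_7,v_10] − [v_4,v_10] + [v_4,v_7].
This gives a 24×10 integer matrix of rank 10; reducing to Smith normal form yields diagonal entries (1,1,1,1,1,1,1,1,1,2).

Computing H_k = (kernel of ∂_k) / (image of ∂_{k+1}):

  H_0: rank C_0 − rank ∂_1 = 13 − 11 = 2, and the invariant factors of ∂_1 are all 1, so H_0 ≅ Z^2.
  H_1: rank ker ∂_1 − rank ∂_2 = (24 − 11) − 10 = 3, and ∂_2 has invariant factor 2 > 1, so H_1 ≅ Z^3 ⊕ Z/2.
  H_2: rank ker ∂_2 − rank ∂_3 = (10 − 10) − 0 = 0, and there is no ∂_3, so H_2 ≅ 0.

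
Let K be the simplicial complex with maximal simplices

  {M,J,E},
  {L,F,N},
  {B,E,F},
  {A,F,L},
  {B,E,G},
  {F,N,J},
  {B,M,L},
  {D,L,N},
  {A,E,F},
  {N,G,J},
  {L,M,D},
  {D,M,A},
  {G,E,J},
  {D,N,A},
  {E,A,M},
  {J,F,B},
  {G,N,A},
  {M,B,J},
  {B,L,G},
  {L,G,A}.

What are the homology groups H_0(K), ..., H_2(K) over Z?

Order the vertices as A < B < D < E < F < G < J < L < M < N. Listing each simplex with vertices in this order, K has dimension 2 with simplices:

  0-simplices (10): A, B, D, E, F, G, J, L, M, N
  1-simplices (30): AD, AE, AF, AG, AL, AM, AN, BE, BF, BG, BJ, BL, BM, DL, DM, DN, EF, EG, EJ, EM, FJ, FL, FN, GJ, GL, GN, JM, JN, LM, LN
  2-simplices (20): ADM, ADN, AEF, AEM, AFL, AGL, AGN, BEF, BEG, BFJ, BGL, BJM, BLM, DLM, DLN, EGJ, EJM, FJN, FLN, GJN

Hence C_0 ≅ Z^10, C_1 ≅ Z^30, C_2 ≅ Z^20.

Boundary ∂_1: C_1 → C_0 is given by ∂[p,q] = [q] − [p]. For instance
  ∂GN = N − G.
As a 10×30 matrix over Z this has rank 9, with invariant factors (1,1,1,1,1,1,1,1,1).

Boundary ∂_2: C_2 → C_1 maps a triangle to the signed sum of its edges. For instance
  ∂EJM = JM − EM + EJ,
  ∂BJM = JM − BM + BJ.
This gives a 30×20 integer matrix of rank 20; reducing to Smith normal form yields diagonal entries (1,1,1,1,1,1,1,1,1,1,1,1,1,1,1,1,1,1,1,2).

Now H_k = ker ∂_k / im ∂_{k+1}, so:

  H_0: rank C_0 − rank ∂_1 = 10 − 9 = 1, and the invariant factors of ∂_1 are all 1, so H_0 = Z.
  H_1: rank ker ∂_1 − rank ∂_2 = (30 − 9) − 20 = 1, and ∂_2 has invariant factor 2 > 1, so H_1 = Z ⊕ Z_2.
  H_2: rank ker ∂_2 − rank ∂_3 = (20 − 20) − 0 = 0, and there is no ∂_3, so H_2 = 0.

H_0 = Z,  H_1 = Z ⊕ Z_2,  H_2 = 0.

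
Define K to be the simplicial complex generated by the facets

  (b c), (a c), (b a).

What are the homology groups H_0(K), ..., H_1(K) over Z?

H_0 ≅ Z,  H_1 ≅ Z.

Order the vertices as a < b < c. Listing each simplex with vertices in this order, K has dimension 1 with simplices:

  0-simplices (3): a, b, c
  1-simplices (3): ab, ac, bc

Hence C_0 ≅ Z^3, C_1 ≅ Z^3.

Boundary ∂_1: C_1 → C_0 sends each edge [p,q] (with p < q) to q − p. For instance
  ∂bc = c − b.
The resulting 3×3 matrix has rank 2, and its Smith normal form has invariant factors (1,1).

Reading off H_k = ker ∂_k / im ∂_{k+1}:

  H_0: rank C_0 − rank ∂_1 = 3 − 2 = 1, and the invariant factors of ∂_1 are all 1, so H_0 = Z.
  H_1: rank ker ∂_1 − rank ∂_2 = (3 − 2) − 0 = 1, and there is no ∂_2, so H_1 = Z.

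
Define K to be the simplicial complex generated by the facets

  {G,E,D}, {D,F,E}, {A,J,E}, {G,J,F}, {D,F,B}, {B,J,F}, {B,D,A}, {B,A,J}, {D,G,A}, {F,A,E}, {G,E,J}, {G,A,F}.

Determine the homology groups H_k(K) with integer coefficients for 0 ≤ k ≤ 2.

H_0 = Z,  H_1 = Z/2,  H_2 = 0.

Order the vertices as A < B < D < E < F < G < J. Listing each simplex with vertices in this order, K has dimension 2 with simplices:

  0-simplices (7): A, B, D, E, F, G, J
  1-simplices (18): AB, AD, AE, AF, AG, AJ, BD, BF, BJ, DE, DF, DG, EF, EG, EJ, FG, FJ, GJ
  2-simplices (12): ABD, ABJ, ADG, AEF, AEJ, AFG, BDF, BFJ, DEF, DEG, EGJ, FGJ

giving chain groups C_0 ≅ Z^7, C_1 ≅ Z^18, C_2 ≅ Z^12.

Boundary ∂_1: C_1 → C_0 is given by ∂[p,q] = [q] − [p]. For instance
  ∂DG = G − D.
As a 7×18 matrix over Z this has rank 6, with invariant factors (1,1,1,1,1,1).

The boundary map ∂_2: C_2 → C_1 acts by ∂[p,q,r] = [q,r] − [p,r] + [p,q]. For instance
  ∂AEF = EF − AF + AE,
  ∂DEG = EG − DG + DE.
This gives a 18×12 integer matrix of rank 12; reducing to Smith normal form yields diagonal entries (1,1,1,1,1,1,1,1,1,1,1,2).

Computing H_k = (kernel of ∂_k) / (image of ∂_{k+1}):

  H_0: rank C_0 − rank ∂_1 = 7 − 6 = 1, and the invariant factors of ∂_1 are all 1, so H_0 ≅ Z.
  H_1: rank ker ∂_1 − rank ∂_2 = (18 − 6) − 12 = 0, and ∂_2 has invariant factor 2 > 1, so H_1 ≅ Z/2.
  H_2: rank ker ∂_2 − rank ∂_3 = (12 − 12) − 0 = 0, and there is no ∂_3, so H_2 ≅ 0.

As a check, the Euler characteristic is 7 − 18 + 12 = 1, which agrees with 1 − 0 + 0 = 1.
(K is a triangulation of the real projective plane RP^2.)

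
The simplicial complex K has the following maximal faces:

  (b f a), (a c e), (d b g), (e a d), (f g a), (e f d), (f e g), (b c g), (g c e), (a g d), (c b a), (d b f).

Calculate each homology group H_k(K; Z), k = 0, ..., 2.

Fix the vertex order a < b < c < d < e < f < g and write every simplex with vertices in increasing order. Then dim K = 2 and the simplices of K are:

  0-simplices (7): a, b, c, d, e, f, g
  1-simplices (18): ab, ac, ad, ae, af, ag, bc, bd, bf, bg, ce, cg, de, df, dg, ef, eg, fg
  2-simplices (12): abc, abf, ace, ade, adg, afg, bcg, bdf, bdg, ceg, def, efg

so the chain groups are C_0 ≅ Z^7, C_1 ≅ Z^18, C_2 ≅ Z^12.

∂_1: C_1 → C_0 maps an edge to its endpoints' difference, ∂[p,q] = q − p. For instance
  ∂df = f − d.
The resulting 7×18 matrix has rank 6, and its Smith normal form has invariant factors (1,1,1,1,1,1).

The boundary map ∂_2: C_2 → C_1 maps a triangle to the signed sum of its edges. For instance
  ∂abc = bc − ac + ab,
  ∂afg = fg − ag + af.
The 18×12 boundary matrix has rank 12 and Smith normal form diag(1,1,1,1,1,1,1,1,1,1,1,2).

Now H_k = ker ∂_k / im ∂_{k+1}, so:

  H_0: rank C_0 − rank ∂_1 = 7 − 6 = 1, and the invariant factors of ∂_1 are all 1, so H_0 ≅ Z.
  H_1: rank ker ∂_1 − rank ∂_2 = (18 − 6) − 12 = 0, and ∂_2 has invariant factor 2 > 1, so H_1 ≅ Z/2.
  H_2: rank ker ∂_2 − rank ∂_3 = (12 − 12) − 0 = 0, and there is no ∂_3, so H_2 ≅ 0.

(K is a triangulation of the real projective plane RP^2.)

H_0 ≅ Z,  H_1 ≅ Z/2,  H_2 = 0.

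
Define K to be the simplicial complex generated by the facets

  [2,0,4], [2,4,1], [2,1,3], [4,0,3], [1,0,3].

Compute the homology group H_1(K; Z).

H_1 ≅ Z.

Fix the vertex order 0 < 1 < 2 < 3 < 4 and write every simplex with vertices in increasing order. Then dim K = 2 and the simplices of K are:

  0-simplices (5): [0], [1], [2], [3], [4]
  1-simplices (10): [0,1], [0,2], [0,3], [0,4], [1,2], [1,3], [1,4], [2,3], [2,4], [3,4]
  2-simplices (5): [0,1,3], [0,2,4], [0,3,4], [1,2,3], [1,2,4]

giving chain groups C_0 ≅ Z^5, C_1 ≅ Z^10, C_2 ≅ Z^5.

∂_1: C_1 → C_0 is given by ∂[p,q] = [q] − [p]. For instance
  ∂[0,4] = [4] − [0].
As a 5×10 matrix over Z this has rank 4, with invariant factors (1,1,1,1).

Boundary ∂_2: C_2 → C_1 maps a triangle to the signed sum of its edges. For instance
  ∂[0,1,3] = [1,3] − [0,3] + [0,1],
  ∂[0,3,4] = [3,4] − [0,4] + [0,3].
The 10×5 boundary matrix has rank 5 and Smith normal form diag(1,1,1,1,1).

Now H_k = ker ∂_k / im ∂_{k+1}, so:

  H_1: rank ker ∂_1 − rank ∂_2 = (10 − 4) − 5 = 1, and the invariant factors of ∂_2 are all 1, so H_1 ≅ Z.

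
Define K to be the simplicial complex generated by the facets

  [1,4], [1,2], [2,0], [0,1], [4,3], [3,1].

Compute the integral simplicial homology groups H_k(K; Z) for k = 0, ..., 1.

Fix the vertex order 0 < 1 < 2 < 3 < 4 and write every simplex with vertices in increasing order. Then dim K = 1 and the simplices of K are:

  0-simplices (5): [0], [1], [2], [3], [4]
  1-simplices (6): [0,1], [0,2], [1,2], [1,3], [1,4], [3,4]

so the chain groups are C_0 ≅ Z^5, C_1 ≅ Z^6.

Boundary ∂_1: C_1 → C_0 sends each edge [p,q] (with p < q) to q − p. For instance
  ∂[0,1] = [1] − [0].
The resulting 5×6 matrix has rank 4, and its Smith normal form has invariant factors (1,1,1,1).

Computing H_k = (kernel of ∂_k) / (image of ∂_{k+1}):

  H_0: rank C_0 − rank ∂_1 = 5 − 4 = 1, and the invariant factors of ∂_1 are all 1, so H_0 ≅ Z.
  H_1: rank ker ∂_1 − rank ∂_2 = (6 − 4) − 0 = 2, and there is no ∂_2, so H_1 ≅ Z^2.

As a check, the Euler characteristic is 5 − 6 = -1, which agrees with 1 − 2 = -1.

H_0 = Z,  H_1 = Z^2.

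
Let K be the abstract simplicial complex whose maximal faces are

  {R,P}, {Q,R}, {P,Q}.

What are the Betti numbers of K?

b_0 = 1, b_1 = 1.

Order the vertices as P < Q < R. Listing each simplex with vertices in this order, K has dimension 1 with simplices:

  0-simplices (3): P, Q, R
  1-simplices (3): PQ, PR, QR

Hence C_0 ≅ Z^3, C_1 ≅ Z^3.

Boundary ∂_1: C_1 → C_0 is given by ∂[p,q] = [q] − [p].
The 3×3 boundary matrix has rank 2 and Smith normal form diag(1,1).

Reading off H_k = ker ∂_k / im ∂_{k+1}:

  H_0: rank C_0 − rank ∂_1 = 3 − 2 = 1, and the invariant factors of ∂_1 are all 1, so H_0 ≅ Z.
  H_1: rank ker ∂_1 − rank ∂_2 = (3 − 2) − 0 = 1, and there is no ∂_2, so H_1 ≅ Z.

(K is a triangulation of the circle S^1.)

Hence the Betti numbers are b_0 = 1, b_1 = 1.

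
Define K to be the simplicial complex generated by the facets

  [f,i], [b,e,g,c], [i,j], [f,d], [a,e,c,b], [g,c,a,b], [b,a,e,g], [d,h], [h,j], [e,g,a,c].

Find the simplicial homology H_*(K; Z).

Fix the vertex order a < b < c < d < e < f < g < h < i < j and write every simplex with vertices in increasing order. Then dim K = 3 and the simplices of K are:

  0-simplices (10): a, b, c, d, e, f, g, h, i, j
  1-simplices (15): ab, ac, ae, ag, bc, be, bg, ce, cg, df, dh, eg, fi, hj, ij
  2-simplices (10): abc, abe, abg, ace, acg, aeg, bce, bcg, beg, ceg
  3-simplices (5): abce, abcg, abeg, aceg, bceg

Hence C_0 ≅ Z^10, C_1 ≅ Z^15, C_2 ≅ Z^10, C_3 ≅ Z^5.

Boundary ∂_1: C_1 → C_0 is given by ∂[p,q] = [q] − [p]. For instance
  ∂df = f − d.
The 10×15 boundary matrix has rank 8 and Smith normal form diag(1,1,1,1,1,1,1,1).

The boundary map ∂_2: C_2 → C_1 maps a triangle to the signed sum of its edges. For instance
  ∂bcg = cg − bg + bc,
  ∂bce = ce − be + bc.
As a 15×10 matrix over Z this has rank 6, with invariant factors (1,1,1,1,1,1).

Boundary ∂_3: C_3 → C_2 sends each 3-simplex σ to the alternating sum Σ_i (−1)^i (σ with its i-th vertex removed). For instance
  ∂aceg = ceg − aeg + acg − ace,
  ∂abce = bce − ace + abe − abc.
This gives a 10×5 integer matrix of rank 4; reducing to Smith normal form yields diagonal entries (1,1,1,1).

Now H_k = ker ∂_k / im ∂_{k+1}, so:

  H_0: rank C_0 − rank ∂_1 = 10 − 8 = 2, and the invariant factors of ∂_1 are all 1, so H_0 = Z^2.
  H_1: rank ker ∂_1 − rank ∂_2 = (15 − 8) − 6 = 1, and the invariant factors of ∂_2 are all 1, so H_1 = Z.
  H_2: rank ker ∂_2 − rank ∂_3 = (10 − 6) − 4 = 0, and the invariant factors of ∂_3 are all 1, so H_2 = 0.
  H_3: rank ker ∂_3 − rank ∂_4 = (5 − 4) − 0 = 1, and there is no ∂_4, so H_3 = Z.

As a check, the Euler characteristic is 10 − 15 + 10 − 5 = 0, which agrees with 2 − 1 + 0 − 1 = 0.

H_0 ≅ Z^2,  H_1 ≅ Z,  H_2 = 0,  H_3 ≅ Z.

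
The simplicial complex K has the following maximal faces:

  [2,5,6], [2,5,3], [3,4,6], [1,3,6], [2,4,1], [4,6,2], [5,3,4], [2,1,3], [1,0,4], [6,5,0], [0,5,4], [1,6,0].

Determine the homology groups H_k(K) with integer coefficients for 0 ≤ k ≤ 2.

Fix the vertex order 0 < 1 < 2 < 3 < 4 < 5 < 6 and write every simplex with vertices in increasing order. Then dim K = 2 and the simplices of K are:

  0-simplices (7): [0], [1], [2], [3], [4], [5], [6]
  1-simplices (18): [0,1], [0,4], [0,5], [0,6], [1,2], [1,3], [1,4], [1,6], [2,3], [2,4], [2,5], [2,6], [3,4], [3,5], [3,6], [4,5], [4,6], [5,6]
  2-simplices (12): [0,1,4], [0,1,6], [0,4,5], [0,5,6], [1,2,3], [1,2,4], [1,3,6], [2,3,5], [2,4,6], [2,5,6], [3,4,5], [3,4,6]

Hence C_0 ≅ Z^7, C_1 ≅ Z^18, C_2 ≅ Z^12.

The boundary map ∂_1: C_1 → C_0 sends each edge [p,q] (with p < q) to q − p.
The resulting 7×18 matrix has rank 6, and its Smith normal form has invariant factors (1,1,1,1,1,1).

Boundary ∂_2: C_2 → C_1 sends each 2-simplex [p,q,r] to [q,r] − [p,r] + [p,q]. For instance
  ∂[0,1,6] = [1,6] − [0,6] + [0,1],
  ∂[1,3,6] = [3,6] − [1,6] + [1,3].
This gives a 18×12 integer matrix of rank 12; reducing to Smith normal form yields diagonal entries (1,1,1,1,1,1,1,1,1,1,1,2).

Computing H_k = (kernel of ∂_k) / (image of ∂_{k+1}):

  H_0: rank C_0 − rank ∂_1 = 7 − 6 = 1, and the invariant factors of ∂_1 are all 1, so H_0 = Z.
  H_1: rank ker ∂_1 − rank ∂_2 = (18 − 6) − 12 = 0, and ∂_2 has invariant factor 2 > 1, so H_1 = Z/2.
  H_2: rank ker ∂_2 − rank ∂_3 = (12 − 12) − 0 = 0, and there is no ∂_3, so H_2 = 0.

As a check, the Euler characteristic is 7 − 18 + 12 = 1, which agrees with 1 − 0 + 0 = 1.

H_0 ≅ Z,  H_1 ≅ Z/2,  H_2 = 0.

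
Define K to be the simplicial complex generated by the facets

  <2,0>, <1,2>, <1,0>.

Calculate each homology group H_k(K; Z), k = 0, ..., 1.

We work with the vertex ordering 0 < 1 < 2. The simplices of K, each written with vertices in increasing order, are:

  0-simplices (3): [0], [1], [2]
  1-simplices (3): [0,1], [0,2], [1,2]

so the chain groups are C_0 ≅ Z^3, C_1 ≅ Z^3.

∂_1: C_1 → C_0 maps an edge to its endpoints' difference, ∂[p,q] = q − p. For instance
  ∂[1,2] = [2] − [1].
The resulting 3×3 matrix has rank 2, and its Smith normal form has invariant factors (1,1).

Computing H_k = (kernel of ∂_k) / (image of ∂_{k+1}):

  H_0: rank C_0 − rank ∂_1 = 3 − 2 = 1, and the invariant factors of ∂_1 are all 1, so H_0 = Z.
  H_1: rank ker ∂_1 − rank ∂_2 = (3 − 2) − 0 = 1, and there is no ∂_2, so H_1 = Z.

H_0 ≅ Z,  H_1 ≅ Z.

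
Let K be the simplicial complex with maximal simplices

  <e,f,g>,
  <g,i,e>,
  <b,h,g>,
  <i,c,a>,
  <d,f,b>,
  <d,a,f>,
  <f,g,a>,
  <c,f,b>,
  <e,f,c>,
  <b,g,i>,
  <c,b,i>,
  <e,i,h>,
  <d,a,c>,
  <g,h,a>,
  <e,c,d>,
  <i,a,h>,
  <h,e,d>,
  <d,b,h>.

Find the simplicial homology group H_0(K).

We work with the vertex ordering a < b < c < d < e < f < g < h < i. The simplices of K, each written with vertices in increasing order, are:

  0-simplices (9): a, b, c, d, e, f, g, h, i
  1-simplices (27): ac, ad, af, ag, ah, ai, bc, bd, bf, bg, bh, bi, cd, ce, cf, ci, de, df, dh, ef, eg, eh, ei, fg, gh, gi, hi
  2-simplices (18): acd, aci, adf, afg, agh, ahi, bcf, bci, bdf, bdh, bgh, bgi, cde, cef, deh, efg, egi, ehi

so the chain groups are C_0 ≅ Z^9, C_1 ≅ Z^27, C_2 ≅ Z^18.

Boundary ∂_1: C_1 → C_0 sends each edge [p,q] (with p < q) to q − p. For instance
  ∂fg = g − f.
This gives a 9×27 integer matrix of rank 8; reducing to Smith normal form yields diagonal entries (1,1,1,1,1,1,1,1).

Boundary ∂_2: C_2 → C_1 maps a triangle to the signed sum of its edges. For instance
  ∂afg = fg − ag + af,
  ∂bgi = gi − bi + bg.
The resulting 27×18 matrix has rank 18, and its Smith normal form has invariant factors (1,1,1,1,1,1,1,1,1,1,1,1,1,1,1,1,1,2).

Now H_k = ker ∂_k / im ∂_{k+1}, so:

  H_0: rank C_0 − rank ∂_1 = 9 − 8 = 1, and the invariant factors of ∂_1 are all 1, so H_0 = Z.

(K is a triangulation of the Klein bottle.)

H_0 = Z.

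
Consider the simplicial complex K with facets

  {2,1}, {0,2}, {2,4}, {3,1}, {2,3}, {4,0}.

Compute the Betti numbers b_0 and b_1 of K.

b_0 = 1, b_1 = 2.

Take the total order 0 < 1 < 2 < 3 < 4 on the vertex set. Then K (dimension 1) consists of the simplices:

  0-simplices (5): [0], [1], [2], [3], [4]
  1-simplices (6): [0,2], [0,4], [1,2], [1,3], [2,3], [2,4]

Hence C_0 ≅ Z^5, C_1 ≅ Z^6.

The boundary map ∂_1: C_1 → C_0 sends each edge [p,q] (with p < q) to q − p. For instance
  ∂[2,4] = [4] − [2].
The resulting 5×6 matrix has rank 4, and its Smith normal form has invariant factors (1,1,1,1).

Computing H_k = (kernel of ∂_k) / (image of ∂_{k+1}):

  H_0: rank C_0 − rank ∂_1 = 5 − 4 = 1, and the invariant factors of ∂_1 are all 1, so H_0 = Z.
  H_1: rank ker ∂_1 − rank ∂_2 = (6 − 4) − 0 = 2, and there is no ∂_2, so H_1 = Z^2.

Hence the Betti numbers are b_0 = 1, b_1 = 2.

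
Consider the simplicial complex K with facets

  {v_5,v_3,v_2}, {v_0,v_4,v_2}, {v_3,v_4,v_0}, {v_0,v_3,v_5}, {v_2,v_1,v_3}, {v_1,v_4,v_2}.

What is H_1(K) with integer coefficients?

H_1 ≅ Z.

K has 6 vertices, 12 edges, 6 triangles.
rank ∂_1 = 5, rank ∂_2 = 6 ⇒ b_1 = 12 − 5 − 6 = 1; all invariant factors of ∂_2 are 1 so no torsion. So H_1 ≅ Z.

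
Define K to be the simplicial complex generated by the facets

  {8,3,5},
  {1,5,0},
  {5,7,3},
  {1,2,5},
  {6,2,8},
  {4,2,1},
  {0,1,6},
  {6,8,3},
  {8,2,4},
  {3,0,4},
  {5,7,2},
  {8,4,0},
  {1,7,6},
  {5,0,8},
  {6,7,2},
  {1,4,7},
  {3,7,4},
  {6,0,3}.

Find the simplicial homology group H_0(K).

H_0 ≅ Z.

K has 9 vertices, 27 edges, 18 triangles.
rank ∂_0 = 0, rank ∂_1 = 8 ⇒ b_0 = 9 − 0 − 8 = 1; all invariant factors of ∂_1 are 1 so no torsion. So H_0 ≅ Z.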